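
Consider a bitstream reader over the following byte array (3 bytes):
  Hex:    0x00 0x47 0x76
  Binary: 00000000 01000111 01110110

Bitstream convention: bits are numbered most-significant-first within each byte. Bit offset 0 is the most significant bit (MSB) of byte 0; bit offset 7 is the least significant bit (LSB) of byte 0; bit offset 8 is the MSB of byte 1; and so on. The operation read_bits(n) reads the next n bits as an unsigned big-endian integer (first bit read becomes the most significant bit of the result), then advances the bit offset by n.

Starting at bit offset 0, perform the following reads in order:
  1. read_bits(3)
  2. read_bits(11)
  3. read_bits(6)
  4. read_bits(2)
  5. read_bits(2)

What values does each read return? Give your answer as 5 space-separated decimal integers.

Answer: 0 17 55 1 2

Derivation:
Read 1: bits[0:3] width=3 -> value=0 (bin 000); offset now 3 = byte 0 bit 3; 21 bits remain
Read 2: bits[3:14] width=11 -> value=17 (bin 00000010001); offset now 14 = byte 1 bit 6; 10 bits remain
Read 3: bits[14:20] width=6 -> value=55 (bin 110111); offset now 20 = byte 2 bit 4; 4 bits remain
Read 4: bits[20:22] width=2 -> value=1 (bin 01); offset now 22 = byte 2 bit 6; 2 bits remain
Read 5: bits[22:24] width=2 -> value=2 (bin 10); offset now 24 = byte 3 bit 0; 0 bits remain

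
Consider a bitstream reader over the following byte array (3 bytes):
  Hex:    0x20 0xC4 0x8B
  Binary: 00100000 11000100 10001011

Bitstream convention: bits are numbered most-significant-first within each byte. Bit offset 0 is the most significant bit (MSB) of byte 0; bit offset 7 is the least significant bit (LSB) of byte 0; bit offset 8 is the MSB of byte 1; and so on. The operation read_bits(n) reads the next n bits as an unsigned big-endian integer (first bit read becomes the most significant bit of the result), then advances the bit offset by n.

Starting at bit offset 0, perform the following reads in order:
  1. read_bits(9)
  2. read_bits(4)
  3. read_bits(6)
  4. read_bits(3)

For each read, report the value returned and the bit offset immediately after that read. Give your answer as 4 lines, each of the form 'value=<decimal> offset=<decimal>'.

Read 1: bits[0:9] width=9 -> value=65 (bin 001000001); offset now 9 = byte 1 bit 1; 15 bits remain
Read 2: bits[9:13] width=4 -> value=8 (bin 1000); offset now 13 = byte 1 bit 5; 11 bits remain
Read 3: bits[13:19] width=6 -> value=36 (bin 100100); offset now 19 = byte 2 bit 3; 5 bits remain
Read 4: bits[19:22] width=3 -> value=2 (bin 010); offset now 22 = byte 2 bit 6; 2 bits remain

Answer: value=65 offset=9
value=8 offset=13
value=36 offset=19
value=2 offset=22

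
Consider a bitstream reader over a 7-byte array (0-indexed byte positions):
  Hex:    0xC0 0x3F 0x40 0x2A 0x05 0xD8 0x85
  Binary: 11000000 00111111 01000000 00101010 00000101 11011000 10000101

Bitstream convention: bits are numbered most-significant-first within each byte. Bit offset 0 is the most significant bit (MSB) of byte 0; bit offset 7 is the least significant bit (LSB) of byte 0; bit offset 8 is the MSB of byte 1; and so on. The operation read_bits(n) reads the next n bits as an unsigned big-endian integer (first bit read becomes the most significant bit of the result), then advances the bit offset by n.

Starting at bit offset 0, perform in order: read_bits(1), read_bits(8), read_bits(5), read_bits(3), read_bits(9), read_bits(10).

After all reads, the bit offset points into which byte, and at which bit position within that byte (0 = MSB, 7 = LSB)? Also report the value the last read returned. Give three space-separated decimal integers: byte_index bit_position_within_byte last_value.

Read 1: bits[0:1] width=1 -> value=1 (bin 1); offset now 1 = byte 0 bit 1; 55 bits remain
Read 2: bits[1:9] width=8 -> value=128 (bin 10000000); offset now 9 = byte 1 bit 1; 47 bits remain
Read 3: bits[9:14] width=5 -> value=15 (bin 01111); offset now 14 = byte 1 bit 6; 42 bits remain
Read 4: bits[14:17] width=3 -> value=6 (bin 110); offset now 17 = byte 2 bit 1; 39 bits remain
Read 5: bits[17:26] width=9 -> value=256 (bin 100000000); offset now 26 = byte 3 bit 2; 30 bits remain
Read 6: bits[26:36] width=10 -> value=672 (bin 1010100000); offset now 36 = byte 4 bit 4; 20 bits remain

Answer: 4 4 672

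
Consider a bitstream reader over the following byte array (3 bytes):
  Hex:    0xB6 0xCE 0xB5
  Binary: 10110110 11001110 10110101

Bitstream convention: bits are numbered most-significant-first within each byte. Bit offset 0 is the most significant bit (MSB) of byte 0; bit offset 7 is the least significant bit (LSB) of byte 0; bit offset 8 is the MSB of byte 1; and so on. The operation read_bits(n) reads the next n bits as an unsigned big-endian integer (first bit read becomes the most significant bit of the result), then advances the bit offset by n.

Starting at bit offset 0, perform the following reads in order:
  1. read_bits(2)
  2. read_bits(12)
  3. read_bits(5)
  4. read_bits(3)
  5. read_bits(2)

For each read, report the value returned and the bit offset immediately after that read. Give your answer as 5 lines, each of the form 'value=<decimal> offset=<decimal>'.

Answer: value=2 offset=2
value=3507 offset=14
value=21 offset=19
value=5 offset=22
value=1 offset=24

Derivation:
Read 1: bits[0:2] width=2 -> value=2 (bin 10); offset now 2 = byte 0 bit 2; 22 bits remain
Read 2: bits[2:14] width=12 -> value=3507 (bin 110110110011); offset now 14 = byte 1 bit 6; 10 bits remain
Read 3: bits[14:19] width=5 -> value=21 (bin 10101); offset now 19 = byte 2 bit 3; 5 bits remain
Read 4: bits[19:22] width=3 -> value=5 (bin 101); offset now 22 = byte 2 bit 6; 2 bits remain
Read 5: bits[22:24] width=2 -> value=1 (bin 01); offset now 24 = byte 3 bit 0; 0 bits remain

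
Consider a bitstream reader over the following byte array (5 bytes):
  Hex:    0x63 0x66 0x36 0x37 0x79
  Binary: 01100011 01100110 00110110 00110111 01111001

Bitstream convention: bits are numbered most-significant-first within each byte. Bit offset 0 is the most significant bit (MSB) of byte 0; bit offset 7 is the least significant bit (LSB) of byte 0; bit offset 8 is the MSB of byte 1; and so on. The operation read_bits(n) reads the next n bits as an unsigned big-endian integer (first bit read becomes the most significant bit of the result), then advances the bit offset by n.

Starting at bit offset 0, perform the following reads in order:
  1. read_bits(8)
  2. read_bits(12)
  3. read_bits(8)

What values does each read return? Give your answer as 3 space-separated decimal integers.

Answer: 99 1635 99

Derivation:
Read 1: bits[0:8] width=8 -> value=99 (bin 01100011); offset now 8 = byte 1 bit 0; 32 bits remain
Read 2: bits[8:20] width=12 -> value=1635 (bin 011001100011); offset now 20 = byte 2 bit 4; 20 bits remain
Read 3: bits[20:28] width=8 -> value=99 (bin 01100011); offset now 28 = byte 3 bit 4; 12 bits remain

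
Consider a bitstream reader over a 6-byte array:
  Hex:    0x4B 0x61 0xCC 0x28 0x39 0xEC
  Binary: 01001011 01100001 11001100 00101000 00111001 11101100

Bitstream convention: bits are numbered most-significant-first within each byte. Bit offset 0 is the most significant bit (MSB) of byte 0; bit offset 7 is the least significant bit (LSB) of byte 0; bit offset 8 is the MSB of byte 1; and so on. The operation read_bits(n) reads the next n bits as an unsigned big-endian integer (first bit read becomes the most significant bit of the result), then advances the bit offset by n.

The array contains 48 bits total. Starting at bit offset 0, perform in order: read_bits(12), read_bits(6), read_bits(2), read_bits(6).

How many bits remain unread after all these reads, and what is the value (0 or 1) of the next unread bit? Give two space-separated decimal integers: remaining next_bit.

Read 1: bits[0:12] width=12 -> value=1206 (bin 010010110110); offset now 12 = byte 1 bit 4; 36 bits remain
Read 2: bits[12:18] width=6 -> value=7 (bin 000111); offset now 18 = byte 2 bit 2; 30 bits remain
Read 3: bits[18:20] width=2 -> value=0 (bin 00); offset now 20 = byte 2 bit 4; 28 bits remain
Read 4: bits[20:26] width=6 -> value=48 (bin 110000); offset now 26 = byte 3 bit 2; 22 bits remain

Answer: 22 1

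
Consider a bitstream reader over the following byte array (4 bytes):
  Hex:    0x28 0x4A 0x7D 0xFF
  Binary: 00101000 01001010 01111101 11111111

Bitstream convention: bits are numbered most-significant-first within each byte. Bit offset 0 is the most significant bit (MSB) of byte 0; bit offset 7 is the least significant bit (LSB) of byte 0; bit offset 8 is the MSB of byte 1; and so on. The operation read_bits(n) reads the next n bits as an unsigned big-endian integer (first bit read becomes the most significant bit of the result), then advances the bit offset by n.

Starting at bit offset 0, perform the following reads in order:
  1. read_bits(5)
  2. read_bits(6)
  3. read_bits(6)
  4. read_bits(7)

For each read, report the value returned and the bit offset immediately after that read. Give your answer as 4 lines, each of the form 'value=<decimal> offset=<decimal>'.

Answer: value=5 offset=5
value=2 offset=11
value=20 offset=17
value=125 offset=24

Derivation:
Read 1: bits[0:5] width=5 -> value=5 (bin 00101); offset now 5 = byte 0 bit 5; 27 bits remain
Read 2: bits[5:11] width=6 -> value=2 (bin 000010); offset now 11 = byte 1 bit 3; 21 bits remain
Read 3: bits[11:17] width=6 -> value=20 (bin 010100); offset now 17 = byte 2 bit 1; 15 bits remain
Read 4: bits[17:24] width=7 -> value=125 (bin 1111101); offset now 24 = byte 3 bit 0; 8 bits remain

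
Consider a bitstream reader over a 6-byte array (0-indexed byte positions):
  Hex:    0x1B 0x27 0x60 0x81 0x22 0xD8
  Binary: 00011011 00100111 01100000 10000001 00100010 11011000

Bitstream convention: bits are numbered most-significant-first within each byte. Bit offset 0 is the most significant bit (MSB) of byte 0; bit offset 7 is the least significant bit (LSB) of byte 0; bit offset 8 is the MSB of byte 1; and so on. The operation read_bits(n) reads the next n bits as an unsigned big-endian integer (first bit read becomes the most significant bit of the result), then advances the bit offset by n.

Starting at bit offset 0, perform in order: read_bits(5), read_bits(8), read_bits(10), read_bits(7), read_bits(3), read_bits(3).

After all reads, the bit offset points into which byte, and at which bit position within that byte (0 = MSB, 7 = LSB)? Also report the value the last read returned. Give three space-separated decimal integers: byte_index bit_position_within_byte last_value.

Answer: 4 4 2

Derivation:
Read 1: bits[0:5] width=5 -> value=3 (bin 00011); offset now 5 = byte 0 bit 5; 43 bits remain
Read 2: bits[5:13] width=8 -> value=100 (bin 01100100); offset now 13 = byte 1 bit 5; 35 bits remain
Read 3: bits[13:23] width=10 -> value=944 (bin 1110110000); offset now 23 = byte 2 bit 7; 25 bits remain
Read 4: bits[23:30] width=7 -> value=32 (bin 0100000); offset now 30 = byte 3 bit 6; 18 bits remain
Read 5: bits[30:33] width=3 -> value=2 (bin 010); offset now 33 = byte 4 bit 1; 15 bits remain
Read 6: bits[33:36] width=3 -> value=2 (bin 010); offset now 36 = byte 4 bit 4; 12 bits remain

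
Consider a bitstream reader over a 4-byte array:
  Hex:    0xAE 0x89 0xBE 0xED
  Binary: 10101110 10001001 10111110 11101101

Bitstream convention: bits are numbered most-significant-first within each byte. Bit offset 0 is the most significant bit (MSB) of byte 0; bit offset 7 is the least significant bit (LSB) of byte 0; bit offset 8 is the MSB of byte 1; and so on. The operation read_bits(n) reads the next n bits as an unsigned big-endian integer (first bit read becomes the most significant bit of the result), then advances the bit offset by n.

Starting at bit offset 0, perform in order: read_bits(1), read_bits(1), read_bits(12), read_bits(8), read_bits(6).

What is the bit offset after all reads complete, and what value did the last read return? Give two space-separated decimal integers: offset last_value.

Answer: 28 46

Derivation:
Read 1: bits[0:1] width=1 -> value=1 (bin 1); offset now 1 = byte 0 bit 1; 31 bits remain
Read 2: bits[1:2] width=1 -> value=0 (bin 0); offset now 2 = byte 0 bit 2; 30 bits remain
Read 3: bits[2:14] width=12 -> value=2978 (bin 101110100010); offset now 14 = byte 1 bit 6; 18 bits remain
Read 4: bits[14:22] width=8 -> value=111 (bin 01101111); offset now 22 = byte 2 bit 6; 10 bits remain
Read 5: bits[22:28] width=6 -> value=46 (bin 101110); offset now 28 = byte 3 bit 4; 4 bits remain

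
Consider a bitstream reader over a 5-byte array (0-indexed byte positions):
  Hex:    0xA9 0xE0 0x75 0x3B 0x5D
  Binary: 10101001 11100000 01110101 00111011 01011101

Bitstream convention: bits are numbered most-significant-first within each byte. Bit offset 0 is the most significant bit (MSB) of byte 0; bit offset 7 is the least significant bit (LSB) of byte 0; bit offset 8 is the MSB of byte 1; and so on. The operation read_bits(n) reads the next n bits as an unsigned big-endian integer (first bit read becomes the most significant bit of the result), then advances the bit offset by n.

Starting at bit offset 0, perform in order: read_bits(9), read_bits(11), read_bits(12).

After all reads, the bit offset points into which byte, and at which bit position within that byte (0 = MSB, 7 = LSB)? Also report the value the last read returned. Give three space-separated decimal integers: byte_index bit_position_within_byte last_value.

Read 1: bits[0:9] width=9 -> value=339 (bin 101010011); offset now 9 = byte 1 bit 1; 31 bits remain
Read 2: bits[9:20] width=11 -> value=1543 (bin 11000000111); offset now 20 = byte 2 bit 4; 20 bits remain
Read 3: bits[20:32] width=12 -> value=1339 (bin 010100111011); offset now 32 = byte 4 bit 0; 8 bits remain

Answer: 4 0 1339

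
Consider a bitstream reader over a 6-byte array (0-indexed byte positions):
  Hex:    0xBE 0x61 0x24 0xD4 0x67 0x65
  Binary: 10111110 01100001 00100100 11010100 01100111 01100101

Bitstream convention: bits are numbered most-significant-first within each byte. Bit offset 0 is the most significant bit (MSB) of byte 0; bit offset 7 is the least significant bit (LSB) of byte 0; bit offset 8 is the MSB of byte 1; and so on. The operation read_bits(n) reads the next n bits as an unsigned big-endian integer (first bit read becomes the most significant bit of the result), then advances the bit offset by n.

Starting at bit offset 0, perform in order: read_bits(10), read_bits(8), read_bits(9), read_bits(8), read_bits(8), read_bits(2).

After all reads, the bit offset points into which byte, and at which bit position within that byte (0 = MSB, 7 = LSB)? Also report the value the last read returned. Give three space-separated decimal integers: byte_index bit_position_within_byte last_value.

Read 1: bits[0:10] width=10 -> value=761 (bin 1011111001); offset now 10 = byte 1 bit 2; 38 bits remain
Read 2: bits[10:18] width=8 -> value=132 (bin 10000100); offset now 18 = byte 2 bit 2; 30 bits remain
Read 3: bits[18:27] width=9 -> value=294 (bin 100100110); offset now 27 = byte 3 bit 3; 21 bits remain
Read 4: bits[27:35] width=8 -> value=163 (bin 10100011); offset now 35 = byte 4 bit 3; 13 bits remain
Read 5: bits[35:43] width=8 -> value=59 (bin 00111011); offset now 43 = byte 5 bit 3; 5 bits remain
Read 6: bits[43:45] width=2 -> value=0 (bin 00); offset now 45 = byte 5 bit 5; 3 bits remain

Answer: 5 5 0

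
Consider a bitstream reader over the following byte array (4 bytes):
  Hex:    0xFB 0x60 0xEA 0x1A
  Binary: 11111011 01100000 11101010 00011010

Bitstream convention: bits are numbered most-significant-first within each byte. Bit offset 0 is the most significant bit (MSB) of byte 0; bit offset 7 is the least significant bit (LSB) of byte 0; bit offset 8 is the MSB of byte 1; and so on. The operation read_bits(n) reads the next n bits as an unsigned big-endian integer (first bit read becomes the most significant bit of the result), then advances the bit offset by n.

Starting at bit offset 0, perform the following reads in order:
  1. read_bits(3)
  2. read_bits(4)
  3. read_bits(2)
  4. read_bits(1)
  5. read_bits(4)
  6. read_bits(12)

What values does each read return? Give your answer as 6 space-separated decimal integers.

Answer: 7 13 2 1 8 936

Derivation:
Read 1: bits[0:3] width=3 -> value=7 (bin 111); offset now 3 = byte 0 bit 3; 29 bits remain
Read 2: bits[3:7] width=4 -> value=13 (bin 1101); offset now 7 = byte 0 bit 7; 25 bits remain
Read 3: bits[7:9] width=2 -> value=2 (bin 10); offset now 9 = byte 1 bit 1; 23 bits remain
Read 4: bits[9:10] width=1 -> value=1 (bin 1); offset now 10 = byte 1 bit 2; 22 bits remain
Read 5: bits[10:14] width=4 -> value=8 (bin 1000); offset now 14 = byte 1 bit 6; 18 bits remain
Read 6: bits[14:26] width=12 -> value=936 (bin 001110101000); offset now 26 = byte 3 bit 2; 6 bits remain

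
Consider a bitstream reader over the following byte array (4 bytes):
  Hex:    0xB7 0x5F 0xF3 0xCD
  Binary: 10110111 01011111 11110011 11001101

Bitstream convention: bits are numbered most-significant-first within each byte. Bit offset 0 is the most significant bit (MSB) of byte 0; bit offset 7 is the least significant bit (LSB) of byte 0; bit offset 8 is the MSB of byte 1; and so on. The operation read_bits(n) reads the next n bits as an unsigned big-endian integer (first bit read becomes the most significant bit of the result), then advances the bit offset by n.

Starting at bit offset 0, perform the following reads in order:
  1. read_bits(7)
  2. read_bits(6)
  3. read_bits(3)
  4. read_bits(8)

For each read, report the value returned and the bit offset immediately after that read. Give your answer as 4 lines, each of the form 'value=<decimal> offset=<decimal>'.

Answer: value=91 offset=7
value=43 offset=13
value=7 offset=16
value=243 offset=24

Derivation:
Read 1: bits[0:7] width=7 -> value=91 (bin 1011011); offset now 7 = byte 0 bit 7; 25 bits remain
Read 2: bits[7:13] width=6 -> value=43 (bin 101011); offset now 13 = byte 1 bit 5; 19 bits remain
Read 3: bits[13:16] width=3 -> value=7 (bin 111); offset now 16 = byte 2 bit 0; 16 bits remain
Read 4: bits[16:24] width=8 -> value=243 (bin 11110011); offset now 24 = byte 3 bit 0; 8 bits remain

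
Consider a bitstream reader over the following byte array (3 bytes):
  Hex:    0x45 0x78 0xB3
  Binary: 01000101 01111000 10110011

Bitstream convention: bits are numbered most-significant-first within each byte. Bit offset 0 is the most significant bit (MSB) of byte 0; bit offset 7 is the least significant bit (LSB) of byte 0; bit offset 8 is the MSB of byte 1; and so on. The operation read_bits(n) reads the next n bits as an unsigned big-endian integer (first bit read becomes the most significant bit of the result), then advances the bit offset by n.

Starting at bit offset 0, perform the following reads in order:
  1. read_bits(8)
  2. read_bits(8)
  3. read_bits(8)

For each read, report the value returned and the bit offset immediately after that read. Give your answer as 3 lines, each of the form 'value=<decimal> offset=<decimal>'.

Answer: value=69 offset=8
value=120 offset=16
value=179 offset=24

Derivation:
Read 1: bits[0:8] width=8 -> value=69 (bin 01000101); offset now 8 = byte 1 bit 0; 16 bits remain
Read 2: bits[8:16] width=8 -> value=120 (bin 01111000); offset now 16 = byte 2 bit 0; 8 bits remain
Read 3: bits[16:24] width=8 -> value=179 (bin 10110011); offset now 24 = byte 3 bit 0; 0 bits remain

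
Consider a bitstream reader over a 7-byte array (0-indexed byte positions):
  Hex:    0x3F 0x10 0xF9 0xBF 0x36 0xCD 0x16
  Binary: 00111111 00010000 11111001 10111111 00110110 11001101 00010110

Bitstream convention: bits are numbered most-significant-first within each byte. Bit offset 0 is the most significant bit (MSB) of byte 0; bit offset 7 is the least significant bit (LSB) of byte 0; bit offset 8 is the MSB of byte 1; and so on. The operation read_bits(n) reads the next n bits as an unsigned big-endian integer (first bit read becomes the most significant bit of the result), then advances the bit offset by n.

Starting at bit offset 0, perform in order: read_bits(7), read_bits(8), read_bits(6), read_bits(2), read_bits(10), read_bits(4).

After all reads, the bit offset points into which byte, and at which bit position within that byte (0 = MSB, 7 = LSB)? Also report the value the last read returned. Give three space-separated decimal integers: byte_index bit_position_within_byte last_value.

Answer: 4 5 6

Derivation:
Read 1: bits[0:7] width=7 -> value=31 (bin 0011111); offset now 7 = byte 0 bit 7; 49 bits remain
Read 2: bits[7:15] width=8 -> value=136 (bin 10001000); offset now 15 = byte 1 bit 7; 41 bits remain
Read 3: bits[15:21] width=6 -> value=31 (bin 011111); offset now 21 = byte 2 bit 5; 35 bits remain
Read 4: bits[21:23] width=2 -> value=0 (bin 00); offset now 23 = byte 2 bit 7; 33 bits remain
Read 5: bits[23:33] width=10 -> value=894 (bin 1101111110); offset now 33 = byte 4 bit 1; 23 bits remain
Read 6: bits[33:37] width=4 -> value=6 (bin 0110); offset now 37 = byte 4 bit 5; 19 bits remain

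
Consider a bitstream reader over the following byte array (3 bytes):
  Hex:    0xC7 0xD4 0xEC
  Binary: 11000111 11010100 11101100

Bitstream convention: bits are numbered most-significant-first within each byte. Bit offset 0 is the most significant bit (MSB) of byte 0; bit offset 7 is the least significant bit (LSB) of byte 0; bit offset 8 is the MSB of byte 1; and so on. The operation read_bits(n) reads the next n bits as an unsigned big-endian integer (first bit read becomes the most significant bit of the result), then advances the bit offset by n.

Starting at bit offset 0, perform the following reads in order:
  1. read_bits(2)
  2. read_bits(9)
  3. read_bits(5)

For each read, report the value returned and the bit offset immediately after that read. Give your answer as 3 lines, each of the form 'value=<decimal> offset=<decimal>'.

Read 1: bits[0:2] width=2 -> value=3 (bin 11); offset now 2 = byte 0 bit 2; 22 bits remain
Read 2: bits[2:11] width=9 -> value=62 (bin 000111110); offset now 11 = byte 1 bit 3; 13 bits remain
Read 3: bits[11:16] width=5 -> value=20 (bin 10100); offset now 16 = byte 2 bit 0; 8 bits remain

Answer: value=3 offset=2
value=62 offset=11
value=20 offset=16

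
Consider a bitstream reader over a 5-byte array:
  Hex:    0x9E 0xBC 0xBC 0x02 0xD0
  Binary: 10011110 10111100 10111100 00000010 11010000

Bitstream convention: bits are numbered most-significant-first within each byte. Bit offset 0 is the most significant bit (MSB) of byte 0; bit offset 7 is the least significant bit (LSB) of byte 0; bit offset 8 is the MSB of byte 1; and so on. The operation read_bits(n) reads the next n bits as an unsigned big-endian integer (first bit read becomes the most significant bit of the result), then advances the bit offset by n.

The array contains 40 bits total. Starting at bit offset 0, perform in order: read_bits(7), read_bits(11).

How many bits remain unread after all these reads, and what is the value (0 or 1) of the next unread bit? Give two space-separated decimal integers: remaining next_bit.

Answer: 22 1

Derivation:
Read 1: bits[0:7] width=7 -> value=79 (bin 1001111); offset now 7 = byte 0 bit 7; 33 bits remain
Read 2: bits[7:18] width=11 -> value=754 (bin 01011110010); offset now 18 = byte 2 bit 2; 22 bits remain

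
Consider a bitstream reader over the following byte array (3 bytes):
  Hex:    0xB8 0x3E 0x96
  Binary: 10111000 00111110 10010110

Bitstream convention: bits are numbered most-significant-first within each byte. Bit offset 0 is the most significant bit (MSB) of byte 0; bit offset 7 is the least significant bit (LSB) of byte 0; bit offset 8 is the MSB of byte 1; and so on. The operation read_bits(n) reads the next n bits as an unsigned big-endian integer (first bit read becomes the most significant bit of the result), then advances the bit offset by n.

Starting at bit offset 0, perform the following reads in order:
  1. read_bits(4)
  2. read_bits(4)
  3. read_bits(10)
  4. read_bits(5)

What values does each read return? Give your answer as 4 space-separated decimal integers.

Read 1: bits[0:4] width=4 -> value=11 (bin 1011); offset now 4 = byte 0 bit 4; 20 bits remain
Read 2: bits[4:8] width=4 -> value=8 (bin 1000); offset now 8 = byte 1 bit 0; 16 bits remain
Read 3: bits[8:18] width=10 -> value=250 (bin 0011111010); offset now 18 = byte 2 bit 2; 6 bits remain
Read 4: bits[18:23] width=5 -> value=11 (bin 01011); offset now 23 = byte 2 bit 7; 1 bits remain

Answer: 11 8 250 11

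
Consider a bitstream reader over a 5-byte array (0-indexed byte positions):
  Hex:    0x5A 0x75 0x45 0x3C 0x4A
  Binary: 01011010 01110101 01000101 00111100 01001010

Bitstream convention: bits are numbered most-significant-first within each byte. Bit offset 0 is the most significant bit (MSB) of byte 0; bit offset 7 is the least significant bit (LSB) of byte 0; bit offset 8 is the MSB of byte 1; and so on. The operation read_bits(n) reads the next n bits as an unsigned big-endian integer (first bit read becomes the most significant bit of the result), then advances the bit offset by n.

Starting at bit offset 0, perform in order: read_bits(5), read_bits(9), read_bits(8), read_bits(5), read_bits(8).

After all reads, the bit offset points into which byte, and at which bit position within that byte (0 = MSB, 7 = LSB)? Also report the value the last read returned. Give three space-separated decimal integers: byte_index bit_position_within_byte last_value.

Answer: 4 3 226

Derivation:
Read 1: bits[0:5] width=5 -> value=11 (bin 01011); offset now 5 = byte 0 bit 5; 35 bits remain
Read 2: bits[5:14] width=9 -> value=157 (bin 010011101); offset now 14 = byte 1 bit 6; 26 bits remain
Read 3: bits[14:22] width=8 -> value=81 (bin 01010001); offset now 22 = byte 2 bit 6; 18 bits remain
Read 4: bits[22:27] width=5 -> value=9 (bin 01001); offset now 27 = byte 3 bit 3; 13 bits remain
Read 5: bits[27:35] width=8 -> value=226 (bin 11100010); offset now 35 = byte 4 bit 3; 5 bits remain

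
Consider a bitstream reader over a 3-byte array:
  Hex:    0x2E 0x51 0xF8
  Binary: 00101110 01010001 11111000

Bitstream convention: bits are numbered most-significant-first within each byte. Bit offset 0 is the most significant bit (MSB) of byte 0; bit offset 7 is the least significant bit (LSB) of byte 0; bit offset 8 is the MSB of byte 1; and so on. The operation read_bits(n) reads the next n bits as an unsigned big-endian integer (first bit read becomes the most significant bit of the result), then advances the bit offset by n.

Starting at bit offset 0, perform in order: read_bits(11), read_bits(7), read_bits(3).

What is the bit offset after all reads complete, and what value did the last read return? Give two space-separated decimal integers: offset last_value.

Answer: 21 7

Derivation:
Read 1: bits[0:11] width=11 -> value=370 (bin 00101110010); offset now 11 = byte 1 bit 3; 13 bits remain
Read 2: bits[11:18] width=7 -> value=71 (bin 1000111); offset now 18 = byte 2 bit 2; 6 bits remain
Read 3: bits[18:21] width=3 -> value=7 (bin 111); offset now 21 = byte 2 bit 5; 3 bits remain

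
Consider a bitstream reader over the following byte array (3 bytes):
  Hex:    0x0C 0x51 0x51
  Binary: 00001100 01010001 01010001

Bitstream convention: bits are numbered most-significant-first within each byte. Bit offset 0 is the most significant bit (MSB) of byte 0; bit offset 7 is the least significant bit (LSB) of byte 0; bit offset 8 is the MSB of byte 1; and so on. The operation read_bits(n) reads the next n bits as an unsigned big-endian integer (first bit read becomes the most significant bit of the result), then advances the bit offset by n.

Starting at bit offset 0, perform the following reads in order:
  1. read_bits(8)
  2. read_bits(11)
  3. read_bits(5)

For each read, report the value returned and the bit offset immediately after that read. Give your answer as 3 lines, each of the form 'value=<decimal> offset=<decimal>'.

Answer: value=12 offset=8
value=650 offset=19
value=17 offset=24

Derivation:
Read 1: bits[0:8] width=8 -> value=12 (bin 00001100); offset now 8 = byte 1 bit 0; 16 bits remain
Read 2: bits[8:19] width=11 -> value=650 (bin 01010001010); offset now 19 = byte 2 bit 3; 5 bits remain
Read 3: bits[19:24] width=5 -> value=17 (bin 10001); offset now 24 = byte 3 bit 0; 0 bits remain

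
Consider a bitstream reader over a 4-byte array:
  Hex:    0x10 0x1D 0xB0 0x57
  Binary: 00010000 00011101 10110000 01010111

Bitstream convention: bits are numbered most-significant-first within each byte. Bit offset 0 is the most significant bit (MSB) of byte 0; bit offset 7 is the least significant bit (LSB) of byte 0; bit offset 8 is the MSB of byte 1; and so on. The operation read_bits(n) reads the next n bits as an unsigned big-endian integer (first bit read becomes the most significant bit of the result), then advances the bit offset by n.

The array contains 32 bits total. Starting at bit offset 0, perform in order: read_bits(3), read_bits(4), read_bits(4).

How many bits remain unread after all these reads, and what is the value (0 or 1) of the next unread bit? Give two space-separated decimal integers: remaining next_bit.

Answer: 21 1

Derivation:
Read 1: bits[0:3] width=3 -> value=0 (bin 000); offset now 3 = byte 0 bit 3; 29 bits remain
Read 2: bits[3:7] width=4 -> value=8 (bin 1000); offset now 7 = byte 0 bit 7; 25 bits remain
Read 3: bits[7:11] width=4 -> value=0 (bin 0000); offset now 11 = byte 1 bit 3; 21 bits remain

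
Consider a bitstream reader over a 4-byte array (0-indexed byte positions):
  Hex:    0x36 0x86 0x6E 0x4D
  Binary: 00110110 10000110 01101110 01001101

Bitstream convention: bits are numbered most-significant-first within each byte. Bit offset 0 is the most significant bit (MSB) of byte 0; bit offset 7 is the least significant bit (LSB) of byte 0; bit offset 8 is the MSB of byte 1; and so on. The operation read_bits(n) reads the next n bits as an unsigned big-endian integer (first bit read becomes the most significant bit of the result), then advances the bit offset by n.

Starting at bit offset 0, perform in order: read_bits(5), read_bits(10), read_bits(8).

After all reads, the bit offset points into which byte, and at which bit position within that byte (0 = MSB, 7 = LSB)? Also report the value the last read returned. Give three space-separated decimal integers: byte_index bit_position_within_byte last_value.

Answer: 2 7 55

Derivation:
Read 1: bits[0:5] width=5 -> value=6 (bin 00110); offset now 5 = byte 0 bit 5; 27 bits remain
Read 2: bits[5:15] width=10 -> value=835 (bin 1101000011); offset now 15 = byte 1 bit 7; 17 bits remain
Read 3: bits[15:23] width=8 -> value=55 (bin 00110111); offset now 23 = byte 2 bit 7; 9 bits remain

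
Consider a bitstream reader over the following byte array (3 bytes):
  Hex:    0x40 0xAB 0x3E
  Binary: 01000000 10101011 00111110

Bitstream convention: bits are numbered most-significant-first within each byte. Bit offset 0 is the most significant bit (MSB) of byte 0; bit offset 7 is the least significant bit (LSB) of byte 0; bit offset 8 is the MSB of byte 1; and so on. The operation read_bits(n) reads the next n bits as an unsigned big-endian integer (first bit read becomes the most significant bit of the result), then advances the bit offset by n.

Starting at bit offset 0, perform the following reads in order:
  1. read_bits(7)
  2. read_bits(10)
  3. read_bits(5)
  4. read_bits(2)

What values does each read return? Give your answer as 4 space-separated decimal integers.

Read 1: bits[0:7] width=7 -> value=32 (bin 0100000); offset now 7 = byte 0 bit 7; 17 bits remain
Read 2: bits[7:17] width=10 -> value=342 (bin 0101010110); offset now 17 = byte 2 bit 1; 7 bits remain
Read 3: bits[17:22] width=5 -> value=15 (bin 01111); offset now 22 = byte 2 bit 6; 2 bits remain
Read 4: bits[22:24] width=2 -> value=2 (bin 10); offset now 24 = byte 3 bit 0; 0 bits remain

Answer: 32 342 15 2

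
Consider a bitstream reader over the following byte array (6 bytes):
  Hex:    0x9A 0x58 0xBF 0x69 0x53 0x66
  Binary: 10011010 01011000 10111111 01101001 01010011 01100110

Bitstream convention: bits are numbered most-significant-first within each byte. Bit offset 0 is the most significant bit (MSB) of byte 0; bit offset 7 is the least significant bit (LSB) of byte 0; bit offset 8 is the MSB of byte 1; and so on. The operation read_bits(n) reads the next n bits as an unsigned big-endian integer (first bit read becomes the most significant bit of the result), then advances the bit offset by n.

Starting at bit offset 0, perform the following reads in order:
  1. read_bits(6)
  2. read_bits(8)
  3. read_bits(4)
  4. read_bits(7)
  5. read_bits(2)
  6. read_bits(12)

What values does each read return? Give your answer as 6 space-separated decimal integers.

Answer: 38 150 2 126 3 1193

Derivation:
Read 1: bits[0:6] width=6 -> value=38 (bin 100110); offset now 6 = byte 0 bit 6; 42 bits remain
Read 2: bits[6:14] width=8 -> value=150 (bin 10010110); offset now 14 = byte 1 bit 6; 34 bits remain
Read 3: bits[14:18] width=4 -> value=2 (bin 0010); offset now 18 = byte 2 bit 2; 30 bits remain
Read 4: bits[18:25] width=7 -> value=126 (bin 1111110); offset now 25 = byte 3 bit 1; 23 bits remain
Read 5: bits[25:27] width=2 -> value=3 (bin 11); offset now 27 = byte 3 bit 3; 21 bits remain
Read 6: bits[27:39] width=12 -> value=1193 (bin 010010101001); offset now 39 = byte 4 bit 7; 9 bits remain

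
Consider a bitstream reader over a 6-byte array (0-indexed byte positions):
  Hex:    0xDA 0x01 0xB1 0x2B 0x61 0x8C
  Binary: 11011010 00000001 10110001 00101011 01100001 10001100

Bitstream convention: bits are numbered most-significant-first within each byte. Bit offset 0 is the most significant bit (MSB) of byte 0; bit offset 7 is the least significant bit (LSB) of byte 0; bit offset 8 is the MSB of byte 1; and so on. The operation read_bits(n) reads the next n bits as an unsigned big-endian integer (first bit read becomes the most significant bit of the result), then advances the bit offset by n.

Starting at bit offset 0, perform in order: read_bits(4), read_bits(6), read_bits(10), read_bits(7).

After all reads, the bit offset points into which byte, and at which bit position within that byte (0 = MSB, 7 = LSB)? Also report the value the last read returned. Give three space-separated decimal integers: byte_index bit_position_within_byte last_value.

Answer: 3 3 9

Derivation:
Read 1: bits[0:4] width=4 -> value=13 (bin 1101); offset now 4 = byte 0 bit 4; 44 bits remain
Read 2: bits[4:10] width=6 -> value=40 (bin 101000); offset now 10 = byte 1 bit 2; 38 bits remain
Read 3: bits[10:20] width=10 -> value=27 (bin 0000011011); offset now 20 = byte 2 bit 4; 28 bits remain
Read 4: bits[20:27] width=7 -> value=9 (bin 0001001); offset now 27 = byte 3 bit 3; 21 bits remain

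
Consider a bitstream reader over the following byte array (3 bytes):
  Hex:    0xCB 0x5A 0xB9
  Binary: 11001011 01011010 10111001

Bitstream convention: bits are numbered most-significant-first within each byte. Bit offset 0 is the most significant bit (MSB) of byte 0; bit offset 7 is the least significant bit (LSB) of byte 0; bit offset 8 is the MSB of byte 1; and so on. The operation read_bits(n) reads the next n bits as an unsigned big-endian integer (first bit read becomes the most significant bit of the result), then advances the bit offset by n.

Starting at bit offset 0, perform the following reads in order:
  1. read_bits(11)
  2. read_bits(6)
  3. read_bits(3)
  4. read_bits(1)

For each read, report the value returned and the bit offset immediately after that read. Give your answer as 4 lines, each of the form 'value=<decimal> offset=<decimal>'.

Read 1: bits[0:11] width=11 -> value=1626 (bin 11001011010); offset now 11 = byte 1 bit 3; 13 bits remain
Read 2: bits[11:17] width=6 -> value=53 (bin 110101); offset now 17 = byte 2 bit 1; 7 bits remain
Read 3: bits[17:20] width=3 -> value=3 (bin 011); offset now 20 = byte 2 bit 4; 4 bits remain
Read 4: bits[20:21] width=1 -> value=1 (bin 1); offset now 21 = byte 2 bit 5; 3 bits remain

Answer: value=1626 offset=11
value=53 offset=17
value=3 offset=20
value=1 offset=21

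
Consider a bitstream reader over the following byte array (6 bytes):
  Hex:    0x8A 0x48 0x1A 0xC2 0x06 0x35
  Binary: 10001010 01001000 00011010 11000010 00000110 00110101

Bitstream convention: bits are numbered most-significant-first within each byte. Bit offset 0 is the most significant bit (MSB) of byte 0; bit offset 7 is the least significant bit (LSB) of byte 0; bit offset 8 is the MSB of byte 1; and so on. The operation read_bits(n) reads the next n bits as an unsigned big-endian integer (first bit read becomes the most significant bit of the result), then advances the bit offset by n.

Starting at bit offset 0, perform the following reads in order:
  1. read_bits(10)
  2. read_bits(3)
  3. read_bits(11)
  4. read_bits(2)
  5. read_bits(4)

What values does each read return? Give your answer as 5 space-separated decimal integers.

Answer: 553 1 26 3 0

Derivation:
Read 1: bits[0:10] width=10 -> value=553 (bin 1000101001); offset now 10 = byte 1 bit 2; 38 bits remain
Read 2: bits[10:13] width=3 -> value=1 (bin 001); offset now 13 = byte 1 bit 5; 35 bits remain
Read 3: bits[13:24] width=11 -> value=26 (bin 00000011010); offset now 24 = byte 3 bit 0; 24 bits remain
Read 4: bits[24:26] width=2 -> value=3 (bin 11); offset now 26 = byte 3 bit 2; 22 bits remain
Read 5: bits[26:30] width=4 -> value=0 (bin 0000); offset now 30 = byte 3 bit 6; 18 bits remain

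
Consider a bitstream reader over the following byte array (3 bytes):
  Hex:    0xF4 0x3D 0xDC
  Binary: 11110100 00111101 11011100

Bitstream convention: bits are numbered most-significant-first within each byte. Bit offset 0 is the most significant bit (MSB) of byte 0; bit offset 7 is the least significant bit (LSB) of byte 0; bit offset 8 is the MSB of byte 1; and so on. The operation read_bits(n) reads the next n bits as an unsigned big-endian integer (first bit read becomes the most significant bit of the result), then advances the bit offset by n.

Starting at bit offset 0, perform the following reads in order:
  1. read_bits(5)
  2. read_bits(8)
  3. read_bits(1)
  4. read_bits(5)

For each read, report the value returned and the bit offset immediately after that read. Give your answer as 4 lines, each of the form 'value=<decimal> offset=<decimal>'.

Read 1: bits[0:5] width=5 -> value=30 (bin 11110); offset now 5 = byte 0 bit 5; 19 bits remain
Read 2: bits[5:13] width=8 -> value=135 (bin 10000111); offset now 13 = byte 1 bit 5; 11 bits remain
Read 3: bits[13:14] width=1 -> value=1 (bin 1); offset now 14 = byte 1 bit 6; 10 bits remain
Read 4: bits[14:19] width=5 -> value=14 (bin 01110); offset now 19 = byte 2 bit 3; 5 bits remain

Answer: value=30 offset=5
value=135 offset=13
value=1 offset=14
value=14 offset=19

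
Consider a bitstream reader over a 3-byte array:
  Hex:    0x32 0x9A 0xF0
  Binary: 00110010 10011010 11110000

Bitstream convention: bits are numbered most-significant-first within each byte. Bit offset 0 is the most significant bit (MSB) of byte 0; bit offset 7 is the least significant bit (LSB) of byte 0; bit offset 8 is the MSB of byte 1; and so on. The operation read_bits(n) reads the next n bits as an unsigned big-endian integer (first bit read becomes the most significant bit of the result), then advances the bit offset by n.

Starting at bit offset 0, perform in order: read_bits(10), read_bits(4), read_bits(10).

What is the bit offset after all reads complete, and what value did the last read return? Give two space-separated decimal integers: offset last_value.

Answer: 24 752

Derivation:
Read 1: bits[0:10] width=10 -> value=202 (bin 0011001010); offset now 10 = byte 1 bit 2; 14 bits remain
Read 2: bits[10:14] width=4 -> value=6 (bin 0110); offset now 14 = byte 1 bit 6; 10 bits remain
Read 3: bits[14:24] width=10 -> value=752 (bin 1011110000); offset now 24 = byte 3 bit 0; 0 bits remain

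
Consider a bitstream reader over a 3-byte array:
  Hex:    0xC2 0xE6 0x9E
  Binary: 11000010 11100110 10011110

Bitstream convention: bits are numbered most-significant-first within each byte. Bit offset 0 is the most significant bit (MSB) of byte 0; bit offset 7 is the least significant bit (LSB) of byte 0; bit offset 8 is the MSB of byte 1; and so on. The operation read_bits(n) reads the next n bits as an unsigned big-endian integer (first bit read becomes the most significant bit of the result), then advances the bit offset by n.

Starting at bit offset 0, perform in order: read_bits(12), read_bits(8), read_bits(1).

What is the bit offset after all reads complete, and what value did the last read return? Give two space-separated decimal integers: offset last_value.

Read 1: bits[0:12] width=12 -> value=3118 (bin 110000101110); offset now 12 = byte 1 bit 4; 12 bits remain
Read 2: bits[12:20] width=8 -> value=105 (bin 01101001); offset now 20 = byte 2 bit 4; 4 bits remain
Read 3: bits[20:21] width=1 -> value=1 (bin 1); offset now 21 = byte 2 bit 5; 3 bits remain

Answer: 21 1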